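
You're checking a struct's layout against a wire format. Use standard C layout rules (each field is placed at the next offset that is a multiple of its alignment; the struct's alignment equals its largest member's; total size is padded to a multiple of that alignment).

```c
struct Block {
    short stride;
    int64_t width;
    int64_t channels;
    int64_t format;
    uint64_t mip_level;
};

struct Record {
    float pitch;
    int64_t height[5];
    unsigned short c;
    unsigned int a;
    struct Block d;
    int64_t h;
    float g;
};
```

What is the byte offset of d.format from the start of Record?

80

Block: @0: stride [2B, align 2] → 2; +6 pad (align 8); @8: width [8B, align 8] → 16; @16: channels [8B, align 8] → 24; @24: format [8B, align 8] → 32; @32: mip_level [8B, align 8] → 40; size 40, align 8
@0: pitch [4B, align 4] → 4
+4 pad (align 8)
@8: height [40B, align 8] → 48
@48: c [2B, align 2] → 50
+2 pad (align 4)
@52: a [4B, align 4] → 56
@56: d [40B, align 8] → 96
within Block: format at 24
56 + 24 = 80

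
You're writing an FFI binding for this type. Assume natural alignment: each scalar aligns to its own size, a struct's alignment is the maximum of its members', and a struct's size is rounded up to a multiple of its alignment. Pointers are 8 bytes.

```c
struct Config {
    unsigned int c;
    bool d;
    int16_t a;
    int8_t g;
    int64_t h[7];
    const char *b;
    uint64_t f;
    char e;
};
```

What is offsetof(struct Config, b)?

@0: c [4B, align 4] → 4
@4: d [1B, align 1] → 5
+1 pad (align 2)
@6: a [2B, align 2] → 8
@8: g [1B, align 1] → 9
+7 pad (align 8)
@16: h [56B, align 8] → 72
@72: b [8B, align 8] → 80

72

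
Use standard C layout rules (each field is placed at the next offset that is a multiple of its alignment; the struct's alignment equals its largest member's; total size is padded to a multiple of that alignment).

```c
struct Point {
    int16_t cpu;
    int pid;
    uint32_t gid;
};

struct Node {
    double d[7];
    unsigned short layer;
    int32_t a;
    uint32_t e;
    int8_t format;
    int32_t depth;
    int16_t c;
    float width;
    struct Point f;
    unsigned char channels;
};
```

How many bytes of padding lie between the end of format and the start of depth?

Point: cpu at 0 (size 2, align 2) → ends 2; pad 2 to align 4 for pid; pid at 4 (size 4, align 4) → ends 8; gid at 8 (size 4, align 4) → ends 12; total 12 bytes, alignment 4
d at 0 (size 56, align 8) → ends 56
layer at 56 (size 2, align 2) → ends 58
pad 2 to align 4 for a
a at 60 (size 4, align 4) → ends 64
e at 64 (size 4, align 4) → ends 68
format at 68 (size 1, align 1) → ends 69
pad 3 to align 4 for depth
depth at 72 (size 4, align 4) → ends 76

3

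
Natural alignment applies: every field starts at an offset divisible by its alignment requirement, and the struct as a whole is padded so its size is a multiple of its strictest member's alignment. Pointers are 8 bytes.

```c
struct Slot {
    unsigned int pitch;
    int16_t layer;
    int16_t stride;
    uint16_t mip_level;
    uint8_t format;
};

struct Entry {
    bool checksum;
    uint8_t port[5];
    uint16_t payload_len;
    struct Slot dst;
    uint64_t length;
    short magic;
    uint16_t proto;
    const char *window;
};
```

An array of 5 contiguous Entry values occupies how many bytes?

Slot: @0: pitch [4B, align 4] → 4; @4: layer [2B, align 2] → 6; @6: stride [2B, align 2] → 8; @8: mip_level [2B, align 2] → 10; @10: format [1B, align 1] → 11; +1 tail pad (align 4); size 12, align 4
@0: checksum [1B, align 1] → 1
@1: port [5B, align 1] → 6
@6: payload_len [2B, align 2] → 8
@8: dst [12B, align 4] → 20
+4 pad (align 8)
@24: length [8B, align 8] → 32
@32: magic [2B, align 2] → 34
@34: proto [2B, align 2] → 36
+4 pad (align 8)
@40: window [8B, align 8] → 48
size 48, align 8
array of 5: 5 × 48 = 240

240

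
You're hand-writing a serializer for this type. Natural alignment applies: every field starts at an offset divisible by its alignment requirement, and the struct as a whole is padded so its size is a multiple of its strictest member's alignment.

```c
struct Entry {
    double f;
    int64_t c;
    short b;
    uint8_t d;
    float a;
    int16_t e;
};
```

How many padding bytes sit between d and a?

1

@0: f [8B, align 8] → 8
@8: c [8B, align 8] → 16
@16: b [2B, align 2] → 18
@18: d [1B, align 1] → 19
+1 pad (align 4)
@20: a [4B, align 4] → 24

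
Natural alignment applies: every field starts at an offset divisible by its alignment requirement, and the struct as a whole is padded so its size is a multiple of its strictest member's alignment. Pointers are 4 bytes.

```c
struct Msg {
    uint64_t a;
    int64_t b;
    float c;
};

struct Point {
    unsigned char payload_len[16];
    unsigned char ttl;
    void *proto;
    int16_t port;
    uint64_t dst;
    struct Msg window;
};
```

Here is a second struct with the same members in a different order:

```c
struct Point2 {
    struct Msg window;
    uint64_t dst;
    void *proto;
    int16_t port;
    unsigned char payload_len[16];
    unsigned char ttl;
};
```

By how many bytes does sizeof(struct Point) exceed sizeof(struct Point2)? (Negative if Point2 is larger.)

8

Msg: 0..8  a  (8B, 8-aligned); 8..16  b  (8B, 8-aligned); 16..20  c  (4B, 4-aligned); 20..24  -- tail padding (4B); sizeof = 24, alignof = 8
0..16  payload_len  (16B, 1-aligned)
16..17  ttl  (1B, 1-aligned)
17..20  -- padding (3B)
20..24  proto  (4B, 4-aligned)
24..26  port  (2B, 2-aligned)
26..32  -- padding (6B)
32..40  dst  (8B, 8-aligned)
40..64  window  (24B, 8-aligned)
sizeof = 64, alignof = 8
— Point2 —
0..24  window  (24B, 8-aligned)
24..32  dst  (8B, 8-aligned)
32..36  proto  (4B, 4-aligned)
36..38  port  (2B, 2-aligned)
38..54  payload_len  (16B, 1-aligned)
54..55  ttl  (1B, 1-aligned)
55..56  -- tail padding (1B)
sizeof = 56, alignof = 8
64 − 56 = 8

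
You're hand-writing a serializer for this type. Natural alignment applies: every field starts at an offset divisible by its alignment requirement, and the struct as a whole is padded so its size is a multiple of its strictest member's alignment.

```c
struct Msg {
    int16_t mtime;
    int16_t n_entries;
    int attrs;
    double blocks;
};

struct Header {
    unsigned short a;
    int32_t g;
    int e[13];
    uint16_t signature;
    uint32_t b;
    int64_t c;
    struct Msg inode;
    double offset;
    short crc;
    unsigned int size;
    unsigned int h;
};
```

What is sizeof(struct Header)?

120 bytes

Msg: @0: mtime [2B, align 2] → 2; @2: n_entries [2B, align 2] → 4; @4: attrs [4B, align 4] → 8; @8: blocks [8B, align 8] → 16; size 16, align 8
@0: a [2B, align 2] → 2
+2 pad (align 4)
@4: g [4B, align 4] → 8
@8: e [52B, align 4] → 60
@60: signature [2B, align 2] → 62
+2 pad (align 4)
@64: b [4B, align 4] → 68
+4 pad (align 8)
@72: c [8B, align 8] → 80
@80: inode [16B, align 8] → 96
@96: offset [8B, align 8] → 104
@104: crc [2B, align 2] → 106
+2 pad (align 4)
@108: size [4B, align 4] → 112
@112: h [4B, align 4] → 116
+4 tail pad (align 8)
size 120, align 8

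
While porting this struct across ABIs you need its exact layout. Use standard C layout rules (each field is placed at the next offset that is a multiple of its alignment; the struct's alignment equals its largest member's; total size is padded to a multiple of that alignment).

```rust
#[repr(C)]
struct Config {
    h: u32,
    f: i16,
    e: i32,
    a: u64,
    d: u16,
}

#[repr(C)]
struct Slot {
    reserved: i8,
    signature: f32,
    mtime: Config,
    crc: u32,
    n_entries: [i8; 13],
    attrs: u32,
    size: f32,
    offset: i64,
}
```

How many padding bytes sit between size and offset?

Config: 0..4  h  (4B, 4-aligned); 4..6  f  (2B, 2-aligned); 6..8  -- padding (2B); 8..12  e  (4B, 4-aligned); 12..16  -- padding (4B); 16..24  a  (8B, 8-aligned); 24..26  d  (2B, 2-aligned); 26..32  -- tail padding (6B); sizeof = 32, alignof = 8
0..1  reserved  (1B, 1-aligned)
1..4  -- padding (3B)
4..8  signature  (4B, 4-aligned)
8..40  mtime  (32B, 8-aligned)
40..44  crc  (4B, 4-aligned)
44..57  n_entries  (13B, 1-aligned)
57..60  -- padding (3B)
60..64  attrs  (4B, 4-aligned)
64..68  size  (4B, 4-aligned)
68..72  -- padding (4B)
72..80  offset  (8B, 8-aligned)

4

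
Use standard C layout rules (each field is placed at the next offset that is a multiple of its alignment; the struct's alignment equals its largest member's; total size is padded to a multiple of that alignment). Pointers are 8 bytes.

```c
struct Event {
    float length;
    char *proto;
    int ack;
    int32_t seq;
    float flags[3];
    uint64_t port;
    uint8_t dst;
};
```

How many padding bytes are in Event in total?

0..4  length  (4B, 4-aligned)
4..8  -- padding (4B)
8..16  proto  (8B, 8-aligned)
16..20  ack  (4B, 4-aligned)
20..24  seq  (4B, 4-aligned)
24..36  flags  (12B, 4-aligned)
36..40  -- padding (4B)
40..48  port  (8B, 8-aligned)
48..49  dst  (1B, 1-aligned)
49..56  -- tail padding (7B)
sizeof = 56, alignof = 8
data bytes 41, size 56 → padding 15

15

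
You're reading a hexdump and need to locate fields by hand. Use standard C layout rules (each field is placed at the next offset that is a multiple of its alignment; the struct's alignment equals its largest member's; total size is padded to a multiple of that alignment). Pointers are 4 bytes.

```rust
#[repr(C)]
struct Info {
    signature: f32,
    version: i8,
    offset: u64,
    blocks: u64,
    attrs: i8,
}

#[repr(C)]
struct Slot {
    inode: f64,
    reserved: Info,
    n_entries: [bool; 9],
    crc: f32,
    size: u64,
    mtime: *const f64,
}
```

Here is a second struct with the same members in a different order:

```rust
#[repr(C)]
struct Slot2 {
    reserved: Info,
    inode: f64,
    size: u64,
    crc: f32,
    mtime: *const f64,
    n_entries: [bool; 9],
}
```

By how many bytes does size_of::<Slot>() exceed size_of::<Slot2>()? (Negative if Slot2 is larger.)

0

Info: signature at 0 (size 4, align 4) → ends 4; version at 4 (size 1, align 1) → ends 5; pad 3 to align 8 for offset; offset at 8 (size 8, align 8) → ends 16; blocks at 16 (size 8, align 8) → ends 24; attrs at 24 (size 1, align 1) → ends 25; tail pad 7 to reach multiple of 8; total 32 bytes, alignment 8
inode at 0 (size 8, align 8) → ends 8
reserved at 8 (size 32, align 8) → ends 40
n_entries at 40 (size 9, align 1) → ends 49
pad 3 to align 4 for crc
crc at 52 (size 4, align 4) → ends 56
size at 56 (size 8, align 8) → ends 64
mtime at 64 (size 4, align 4) → ends 68
tail pad 4 to reach multiple of 8
total 72 bytes, alignment 8
— Slot2 —
reserved at 0 (size 32, align 8) → ends 32
inode at 32 (size 8, align 8) → ends 40
size at 40 (size 8, align 8) → ends 48
crc at 48 (size 4, align 4) → ends 52
mtime at 52 (size 4, align 4) → ends 56
n_entries at 56 (size 9, align 1) → ends 65
tail pad 7 to reach multiple of 8
total 72 bytes, alignment 8
72 − 72 = 0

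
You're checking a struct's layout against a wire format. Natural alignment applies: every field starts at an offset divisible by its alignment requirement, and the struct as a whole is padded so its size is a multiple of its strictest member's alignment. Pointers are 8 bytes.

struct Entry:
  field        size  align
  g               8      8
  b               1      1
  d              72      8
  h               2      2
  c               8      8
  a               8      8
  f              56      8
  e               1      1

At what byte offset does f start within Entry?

@0: g [8B, align 8] → 8
@8: b [1B, align 1] → 9
+7 pad (align 8)
@16: d [72B, align 8] → 88
@88: h [2B, align 2] → 90
+6 pad (align 8)
@96: c [8B, align 8] → 104
@104: a [8B, align 8] → 112
@112: f [56B, align 8] → 168

112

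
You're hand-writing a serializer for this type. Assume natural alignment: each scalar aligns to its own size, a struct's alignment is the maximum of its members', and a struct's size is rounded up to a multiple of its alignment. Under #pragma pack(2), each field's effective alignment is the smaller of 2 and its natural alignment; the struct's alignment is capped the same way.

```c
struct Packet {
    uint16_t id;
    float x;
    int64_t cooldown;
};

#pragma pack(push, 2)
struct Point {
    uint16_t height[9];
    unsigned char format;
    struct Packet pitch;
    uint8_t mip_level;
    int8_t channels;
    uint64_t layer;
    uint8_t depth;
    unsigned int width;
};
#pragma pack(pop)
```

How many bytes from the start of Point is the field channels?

Packet: @0: id [2B, align 2] → 2; +2 pad (align 4); @4: x [4B, align 4] → 8; @8: cooldown [8B, align 8] → 16; size 16, align 8
@0: height [18B, align 2] → 18
@18: format [1B, align 1] → 19
+1 pad (align 2)
@20: pitch [16B, align 2] → 36
@36: mip_level [1B, align 1] → 37
@37: channels [1B, align 1] → 38

37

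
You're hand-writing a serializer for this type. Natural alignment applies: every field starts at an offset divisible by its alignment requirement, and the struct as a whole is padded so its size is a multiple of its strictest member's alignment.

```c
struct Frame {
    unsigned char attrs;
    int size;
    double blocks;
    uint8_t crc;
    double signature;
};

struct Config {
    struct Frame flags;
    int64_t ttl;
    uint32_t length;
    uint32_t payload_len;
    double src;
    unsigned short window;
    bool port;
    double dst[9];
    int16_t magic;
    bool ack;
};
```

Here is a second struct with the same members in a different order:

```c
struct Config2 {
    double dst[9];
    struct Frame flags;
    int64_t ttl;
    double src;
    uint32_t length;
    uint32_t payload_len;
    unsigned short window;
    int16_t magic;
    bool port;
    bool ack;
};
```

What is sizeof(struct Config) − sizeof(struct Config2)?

Frame: attrs at 0 (size 1, align 1) → ends 1; pad 3 to align 4 for size; size at 4 (size 4, align 4) → ends 8; blocks at 8 (size 8, align 8) → ends 16; crc at 16 (size 1, align 1) → ends 17; pad 7 to align 8 for signature; signature at 24 (size 8, align 8) → ends 32; total 32 bytes, alignment 8
flags at 0 (size 32, align 8) → ends 32
ttl at 32 (size 8, align 8) → ends 40
length at 40 (size 4, align 4) → ends 44
payload_len at 44 (size 4, align 4) → ends 48
src at 48 (size 8, align 8) → ends 56
window at 56 (size 2, align 2) → ends 58
port at 58 (size 1, align 1) → ends 59
pad 5 to align 8 for dst
dst at 64 (size 72, align 8) → ends 136
magic at 136 (size 2, align 2) → ends 138
ack at 138 (size 1, align 1) → ends 139
tail pad 5 to reach multiple of 8
total 144 bytes, alignment 8
— Config2 —
dst at 0 (size 72, align 8) → ends 72
flags at 72 (size 32, align 8) → ends 104
ttl at 104 (size 8, align 8) → ends 112
src at 112 (size 8, align 8) → ends 120
length at 120 (size 4, align 4) → ends 124
payload_len at 124 (size 4, align 4) → ends 128
window at 128 (size 2, align 2) → ends 130
magic at 130 (size 2, align 2) → ends 132
port at 132 (size 1, align 1) → ends 133
ack at 133 (size 1, align 1) → ends 134
tail pad 2 to reach multiple of 8
total 136 bytes, alignment 8
144 − 136 = 8

8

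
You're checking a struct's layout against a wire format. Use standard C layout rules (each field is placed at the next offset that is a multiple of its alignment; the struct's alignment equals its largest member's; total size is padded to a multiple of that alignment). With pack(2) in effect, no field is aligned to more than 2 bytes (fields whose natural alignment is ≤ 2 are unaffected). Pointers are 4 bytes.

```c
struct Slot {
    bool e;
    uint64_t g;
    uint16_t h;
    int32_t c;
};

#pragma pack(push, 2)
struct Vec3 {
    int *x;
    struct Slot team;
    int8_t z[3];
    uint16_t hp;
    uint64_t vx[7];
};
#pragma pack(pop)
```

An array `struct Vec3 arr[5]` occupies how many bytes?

450

Slot: e at 0 (size 1, align 1) → ends 1; pad 7 to align 8 for g; g at 8 (size 8, align 8) → ends 16; h at 16 (size 2, align 2) → ends 18; pad 2 to align 4 for c; c at 20 (size 4, align 4) → ends 24; total 24 bytes, alignment 8
x at 0 (size 4, align 2) → ends 4
team at 4 (size 24, align 2) → ends 28
z at 28 (size 3, align 1) → ends 31
pad 1 to align 2 for hp
hp at 32 (size 2, align 2) → ends 34
vx at 34 (size 56, align 2) → ends 90
total 90 bytes, alignment 2
array of 5: 5 × 90 = 450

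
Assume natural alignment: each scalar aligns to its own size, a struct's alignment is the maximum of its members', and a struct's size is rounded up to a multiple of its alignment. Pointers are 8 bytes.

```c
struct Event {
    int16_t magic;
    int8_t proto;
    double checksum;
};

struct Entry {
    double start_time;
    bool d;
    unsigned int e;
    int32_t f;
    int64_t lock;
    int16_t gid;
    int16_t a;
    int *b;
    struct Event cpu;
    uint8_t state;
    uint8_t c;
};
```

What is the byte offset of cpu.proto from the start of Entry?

Event: 0..2  magic  (2B, 2-aligned); 2..3  proto  (1B, 1-aligned); 3..8  -- padding (5B); 8..16  checksum  (8B, 8-aligned); sizeof = 16, alignof = 8
0..8  start_time  (8B, 8-aligned)
8..9  d  (1B, 1-aligned)
9..12  -- padding (3B)
12..16  e  (4B, 4-aligned)
16..20  f  (4B, 4-aligned)
20..24  -- padding (4B)
24..32  lock  (8B, 8-aligned)
32..34  gid  (2B, 2-aligned)
34..36  a  (2B, 2-aligned)
36..40  -- padding (4B)
40..48  b  (8B, 8-aligned)
48..64  cpu  (16B, 8-aligned)
within Event: proto at 2
48 + 2 = 50

50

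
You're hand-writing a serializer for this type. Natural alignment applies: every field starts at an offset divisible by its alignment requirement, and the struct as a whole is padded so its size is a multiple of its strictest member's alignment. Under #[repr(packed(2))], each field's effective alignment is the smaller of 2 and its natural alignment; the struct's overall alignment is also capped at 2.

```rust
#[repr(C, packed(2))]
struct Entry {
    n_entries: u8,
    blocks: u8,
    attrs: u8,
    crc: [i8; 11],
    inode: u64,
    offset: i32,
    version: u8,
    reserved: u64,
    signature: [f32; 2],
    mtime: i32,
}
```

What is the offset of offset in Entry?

22

0..1  n_entries  (1B, 1-aligned)
1..2  blocks  (1B, 1-aligned)
2..3  attrs  (1B, 1-aligned)
3..14  crc  (11B, 1-aligned)
14..22  inode  (8B, 2-aligned)
22..26  offset  (4B, 2-aligned)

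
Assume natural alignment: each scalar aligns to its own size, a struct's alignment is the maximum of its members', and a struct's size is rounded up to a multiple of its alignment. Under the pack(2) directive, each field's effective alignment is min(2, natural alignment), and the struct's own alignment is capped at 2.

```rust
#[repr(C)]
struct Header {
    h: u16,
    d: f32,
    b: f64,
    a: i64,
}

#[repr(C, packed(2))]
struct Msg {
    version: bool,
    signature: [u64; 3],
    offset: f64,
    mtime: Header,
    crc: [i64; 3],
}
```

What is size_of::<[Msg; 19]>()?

Header: @0: h [2B, align 2] → 2; +2 pad (align 4); @4: d [4B, align 4] → 8; @8: b [8B, align 8] → 16; @16: a [8B, align 8] → 24; size 24, align 8
@0: version [1B, align 1] → 1
+1 pad (align 2)
@2: signature [24B, align 2] → 26
@26: offset [8B, align 2] → 34
@34: mtime [24B, align 2] → 58
@58: crc [24B, align 2] → 82
size 82, align 2
array of 19: 19 × 82 = 1558

1558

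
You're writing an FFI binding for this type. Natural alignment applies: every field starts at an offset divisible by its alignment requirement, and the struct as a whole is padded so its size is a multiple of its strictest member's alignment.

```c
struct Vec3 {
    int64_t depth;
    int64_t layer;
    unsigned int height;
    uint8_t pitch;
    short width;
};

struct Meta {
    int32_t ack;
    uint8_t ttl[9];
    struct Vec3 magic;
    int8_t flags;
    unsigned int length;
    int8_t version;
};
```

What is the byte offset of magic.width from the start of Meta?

38

Vec3: @0: depth [8B, align 8] → 8; @8: layer [8B, align 8] → 16; @16: height [4B, align 4] → 20; @20: pitch [1B, align 1] → 21; +1 pad (align 2); @22: width [2B, align 2] → 24; size 24, align 8
@0: ack [4B, align 4] → 4
@4: ttl [9B, align 1] → 13
+3 pad (align 8)
@16: magic [24B, align 8] → 40
within Vec3: width at 22
16 + 22 = 38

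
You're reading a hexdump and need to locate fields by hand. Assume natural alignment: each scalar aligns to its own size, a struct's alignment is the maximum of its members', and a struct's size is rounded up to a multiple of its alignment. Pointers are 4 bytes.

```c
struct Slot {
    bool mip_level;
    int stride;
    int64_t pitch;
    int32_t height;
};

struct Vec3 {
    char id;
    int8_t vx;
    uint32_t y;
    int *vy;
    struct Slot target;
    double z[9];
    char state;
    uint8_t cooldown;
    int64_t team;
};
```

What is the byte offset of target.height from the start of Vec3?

32

Slot: mip_level at 0 (size 1, align 1) → ends 1; pad 3 to align 4 for stride; stride at 4 (size 4, align 4) → ends 8; pitch at 8 (size 8, align 8) → ends 16; height at 16 (size 4, align 4) → ends 20; tail pad 4 to reach multiple of 8; total 24 bytes, alignment 8
id at 0 (size 1, align 1) → ends 1
vx at 1 (size 1, align 1) → ends 2
pad 2 to align 4 for y
y at 4 (size 4, align 4) → ends 8
vy at 8 (size 4, align 4) → ends 12
pad 4 to align 8 for target
target at 16 (size 24, align 8) → ends 40
within Slot: height at 16
16 + 16 = 32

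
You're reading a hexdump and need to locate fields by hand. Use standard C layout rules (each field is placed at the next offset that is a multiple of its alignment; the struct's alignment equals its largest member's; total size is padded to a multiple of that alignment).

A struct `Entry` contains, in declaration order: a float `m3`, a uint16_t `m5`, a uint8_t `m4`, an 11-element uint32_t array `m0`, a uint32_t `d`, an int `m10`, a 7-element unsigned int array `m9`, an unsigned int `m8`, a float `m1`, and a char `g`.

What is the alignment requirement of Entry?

4

member alignments: m3=4, m5=2, m4=1, m0=4, d=4, m10=4, m9=4, m8=4, m1=4, g=1
max = 4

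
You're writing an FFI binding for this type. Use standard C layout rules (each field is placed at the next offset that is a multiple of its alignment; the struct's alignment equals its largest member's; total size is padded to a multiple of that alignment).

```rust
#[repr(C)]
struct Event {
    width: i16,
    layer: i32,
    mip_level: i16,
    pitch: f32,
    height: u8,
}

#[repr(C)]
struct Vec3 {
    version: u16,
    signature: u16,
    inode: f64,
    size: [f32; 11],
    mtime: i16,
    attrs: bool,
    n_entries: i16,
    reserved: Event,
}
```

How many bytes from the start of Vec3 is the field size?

16

Event: @0: width [2B, align 2] → 2; +2 pad (align 4); @4: layer [4B, align 4] → 8; @8: mip_level [2B, align 2] → 10; +2 pad (align 4); @12: pitch [4B, align 4] → 16; @16: height [1B, align 1] → 17; +3 tail pad (align 4); size 20, align 4
@0: version [2B, align 2] → 2
@2: signature [2B, align 2] → 4
+4 pad (align 8)
@8: inode [8B, align 8] → 16
@16: size [44B, align 4] → 60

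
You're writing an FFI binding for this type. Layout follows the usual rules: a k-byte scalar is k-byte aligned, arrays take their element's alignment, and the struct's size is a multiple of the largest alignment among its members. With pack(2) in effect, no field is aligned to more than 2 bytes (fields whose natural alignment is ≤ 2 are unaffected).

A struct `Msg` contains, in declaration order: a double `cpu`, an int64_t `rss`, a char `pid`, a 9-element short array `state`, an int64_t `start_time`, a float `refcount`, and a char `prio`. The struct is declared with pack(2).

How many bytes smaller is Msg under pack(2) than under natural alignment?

natural layout:
  @0: cpu [8B, align 8] → 8
  @8: rss [8B, align 8] → 16
  @16: pid [1B, align 1] → 17
  +1 pad (align 2)
  @18: state [18B, align 2] → 36
  +4 pad (align 8)
  @40: start_time [8B, align 8] → 48
  @48: refcount [4B, align 4] → 52
  @52: prio [1B, align 1] → 53
  +3 tail pad (align 8)
  size 56, align 8
packed(2) layout:
  @0: cpu [8B, align 2] → 8
  @8: rss [8B, align 2] → 16
  @16: pid [1B, align 1] → 17
  +1 pad (align 2)
  @18: state [18B, align 2] → 36
  @36: start_time [8B, align 2] → 44
  @44: refcount [4B, align 2] → 48
  @48: prio [1B, align 1] → 49
  +1 tail pad (align 2)
  size 50, align 2
56 − 50 = 6

6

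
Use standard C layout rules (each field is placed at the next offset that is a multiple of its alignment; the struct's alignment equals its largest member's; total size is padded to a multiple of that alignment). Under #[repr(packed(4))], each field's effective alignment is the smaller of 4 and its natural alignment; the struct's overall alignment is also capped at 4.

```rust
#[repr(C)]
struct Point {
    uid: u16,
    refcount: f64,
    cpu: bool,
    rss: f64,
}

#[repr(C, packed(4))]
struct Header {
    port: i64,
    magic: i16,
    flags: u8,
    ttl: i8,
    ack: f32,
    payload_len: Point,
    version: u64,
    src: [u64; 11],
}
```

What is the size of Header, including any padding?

144

Point: uid at 0 (size 2, align 2) → ends 2; pad 6 to align 8 for refcount; refcount at 8 (size 8, align 8) → ends 16; cpu at 16 (size 1, align 1) → ends 17; pad 7 to align 8 for rss; rss at 24 (size 8, align 8) → ends 32; total 32 bytes, alignment 8
port at 0 (size 8, align 4) → ends 8
magic at 8 (size 2, align 2) → ends 10
flags at 10 (size 1, align 1) → ends 11
ttl at 11 (size 1, align 1) → ends 12
ack at 12 (size 4, align 4) → ends 16
payload_len at 16 (size 32, align 4) → ends 48
version at 48 (size 8, align 4) → ends 56
src at 56 (size 88, align 4) → ends 144
total 144 bytes, alignment 4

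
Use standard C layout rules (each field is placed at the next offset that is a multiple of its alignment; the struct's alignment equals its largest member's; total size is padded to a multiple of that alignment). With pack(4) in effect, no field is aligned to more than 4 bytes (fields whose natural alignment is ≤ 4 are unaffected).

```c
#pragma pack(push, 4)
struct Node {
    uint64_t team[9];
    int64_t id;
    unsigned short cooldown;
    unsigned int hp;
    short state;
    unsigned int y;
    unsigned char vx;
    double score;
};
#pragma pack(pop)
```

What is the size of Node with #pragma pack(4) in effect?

0..72  team  (72B, 4-aligned)
72..80  id  (8B, 4-aligned)
80..82  cooldown  (2B, 2-aligned)
82..84  -- padding (2B)
84..88  hp  (4B, 4-aligned)
88..90  state  (2B, 2-aligned)
90..92  -- padding (2B)
92..96  y  (4B, 4-aligned)
96..97  vx  (1B, 1-aligned)
97..100  -- padding (3B)
100..108  score  (8B, 4-aligned)
sizeof = 108, alignof = 4

108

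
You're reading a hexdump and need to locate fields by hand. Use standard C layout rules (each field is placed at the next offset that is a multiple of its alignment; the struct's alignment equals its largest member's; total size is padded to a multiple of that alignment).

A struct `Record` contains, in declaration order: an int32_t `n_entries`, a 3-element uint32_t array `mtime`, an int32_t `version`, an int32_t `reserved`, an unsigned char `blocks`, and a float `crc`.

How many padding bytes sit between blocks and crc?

0..4  n_entries  (4B, 4-aligned)
4..16  mtime  (12B, 4-aligned)
16..20  version  (4B, 4-aligned)
20..24  reserved  (4B, 4-aligned)
24..25  blocks  (1B, 1-aligned)
25..28  -- padding (3B)
28..32  crc  (4B, 4-aligned)

3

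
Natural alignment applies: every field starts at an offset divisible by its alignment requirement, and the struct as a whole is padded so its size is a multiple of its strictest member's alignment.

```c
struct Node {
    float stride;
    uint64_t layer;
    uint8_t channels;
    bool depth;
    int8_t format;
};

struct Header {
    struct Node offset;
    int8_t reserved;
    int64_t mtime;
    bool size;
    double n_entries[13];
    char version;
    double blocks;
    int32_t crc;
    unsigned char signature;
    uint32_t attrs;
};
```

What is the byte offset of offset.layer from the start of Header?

Node: stride at 0 (size 4, align 4) → ends 4; pad 4 to align 8 for layer; layer at 8 (size 8, align 8) → ends 16; channels at 16 (size 1, align 1) → ends 17; depth at 17 (size 1, align 1) → ends 18; format at 18 (size 1, align 1) → ends 19; tail pad 5 to reach multiple of 8; total 24 bytes, alignment 8
offset at 0 (size 24, align 8) → ends 24
within Node: layer at 8
0 + 8 = 8

8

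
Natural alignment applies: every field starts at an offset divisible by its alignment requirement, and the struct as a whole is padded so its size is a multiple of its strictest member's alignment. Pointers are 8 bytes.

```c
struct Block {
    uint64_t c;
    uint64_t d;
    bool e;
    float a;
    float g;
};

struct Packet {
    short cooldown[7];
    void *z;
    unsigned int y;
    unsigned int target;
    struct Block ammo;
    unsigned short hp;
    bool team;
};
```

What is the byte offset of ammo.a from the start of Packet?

52

Block: @0: c [8B, align 8] → 8; @8: d [8B, align 8] → 16; @16: e [1B, align 1] → 17; +3 pad (align 4); @20: a [4B, align 4] → 24; @24: g [4B, align 4] → 28; +4 tail pad (align 8); size 32, align 8
@0: cooldown [14B, align 2] → 14
+2 pad (align 8)
@16: z [8B, align 8] → 24
@24: y [4B, align 4] → 28
@28: target [4B, align 4] → 32
@32: ammo [32B, align 8] → 64
within Block: a at 20
32 + 20 = 52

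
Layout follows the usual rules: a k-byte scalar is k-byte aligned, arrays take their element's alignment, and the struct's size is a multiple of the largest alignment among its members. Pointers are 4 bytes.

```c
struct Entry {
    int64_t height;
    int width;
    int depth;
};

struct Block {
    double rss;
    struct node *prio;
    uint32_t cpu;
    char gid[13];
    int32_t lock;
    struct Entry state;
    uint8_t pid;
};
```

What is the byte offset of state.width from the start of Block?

Entry: 0..8  height  (8B, 8-aligned); 8..12  width  (4B, 4-aligned); 12..16  depth  (4B, 4-aligned); sizeof = 16, alignof = 8
0..8  rss  (8B, 8-aligned)
8..12  prio  (4B, 4-aligned)
12..16  cpu  (4B, 4-aligned)
16..29  gid  (13B, 1-aligned)
29..32  -- padding (3B)
32..36  lock  (4B, 4-aligned)
36..40  -- padding (4B)
40..56  state  (16B, 8-aligned)
within Entry: width at 8
40 + 8 = 48

48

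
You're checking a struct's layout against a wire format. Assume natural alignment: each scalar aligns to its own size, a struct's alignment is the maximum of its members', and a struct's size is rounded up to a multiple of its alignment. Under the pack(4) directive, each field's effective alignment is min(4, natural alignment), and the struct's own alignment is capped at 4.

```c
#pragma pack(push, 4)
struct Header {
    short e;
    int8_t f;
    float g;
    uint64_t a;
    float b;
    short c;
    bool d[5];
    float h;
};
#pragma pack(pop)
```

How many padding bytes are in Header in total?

@0: e [2B, align 2] → 2
@2: f [1B, align 1] → 3
+1 pad (align 4)
@4: g [4B, align 4] → 8
@8: a [8B, align 4] → 16
@16: b [4B, align 4] → 20
@20: c [2B, align 2] → 22
@22: d [5B, align 1] → 27
+1 pad (align 4)
@28: h [4B, align 4] → 32
size 32, align 4
data bytes 30, size 32 → padding 2

2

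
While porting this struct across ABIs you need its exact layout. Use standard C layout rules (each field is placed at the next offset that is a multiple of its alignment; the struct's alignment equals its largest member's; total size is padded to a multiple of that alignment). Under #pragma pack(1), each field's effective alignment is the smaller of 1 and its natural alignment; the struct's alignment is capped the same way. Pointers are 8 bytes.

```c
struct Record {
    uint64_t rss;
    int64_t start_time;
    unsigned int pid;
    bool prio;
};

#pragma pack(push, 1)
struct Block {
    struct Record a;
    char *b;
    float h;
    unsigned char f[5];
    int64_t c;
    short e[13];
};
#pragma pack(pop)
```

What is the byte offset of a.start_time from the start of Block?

8

Record: rss at 0 (size 8, align 8) → ends 8; start_time at 8 (size 8, align 8) → ends 16; pid at 16 (size 4, align 4) → ends 20; prio at 20 (size 1, align 1) → ends 21; tail pad 3 to reach multiple of 8; total 24 bytes, alignment 8
a at 0 (size 24, align 1) → ends 24
within Record: start_time at 8
0 + 8 = 8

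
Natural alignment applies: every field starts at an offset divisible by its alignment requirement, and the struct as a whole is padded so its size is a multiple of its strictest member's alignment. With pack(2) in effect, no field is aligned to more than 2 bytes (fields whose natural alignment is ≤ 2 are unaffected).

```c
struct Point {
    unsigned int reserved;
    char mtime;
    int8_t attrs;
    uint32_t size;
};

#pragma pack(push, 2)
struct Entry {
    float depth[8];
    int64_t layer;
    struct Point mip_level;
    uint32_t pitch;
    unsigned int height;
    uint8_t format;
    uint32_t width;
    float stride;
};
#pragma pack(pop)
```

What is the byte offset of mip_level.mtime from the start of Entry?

44

Point: @0: reserved [4B, align 4] → 4; @4: mtime [1B, align 1] → 5; @5: attrs [1B, align 1] → 6; +2 pad (align 4); @8: size [4B, align 4] → 12; size 12, align 4
@0: depth [32B, align 2] → 32
@32: layer [8B, align 2] → 40
@40: mip_level [12B, align 2] → 52
within Point: mtime at 4
40 + 4 = 44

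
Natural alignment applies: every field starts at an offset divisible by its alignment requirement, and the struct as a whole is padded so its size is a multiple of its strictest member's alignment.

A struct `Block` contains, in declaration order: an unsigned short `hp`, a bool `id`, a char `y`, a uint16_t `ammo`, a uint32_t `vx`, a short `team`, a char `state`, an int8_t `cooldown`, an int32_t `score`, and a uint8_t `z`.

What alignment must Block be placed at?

4

member alignments: hp=2, id=1, y=1, ammo=2, vx=4, team=2, state=1, cooldown=1, score=4, z=1
max = 4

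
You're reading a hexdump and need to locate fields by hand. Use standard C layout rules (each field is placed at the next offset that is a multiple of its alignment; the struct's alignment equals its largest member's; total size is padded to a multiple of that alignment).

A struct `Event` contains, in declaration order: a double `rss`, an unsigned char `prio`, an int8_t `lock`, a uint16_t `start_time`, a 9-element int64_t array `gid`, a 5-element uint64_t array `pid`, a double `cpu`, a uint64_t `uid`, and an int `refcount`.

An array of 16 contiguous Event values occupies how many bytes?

@0: rss [8B, align 8] → 8
@8: prio [1B, align 1] → 9
@9: lock [1B, align 1] → 10
@10: start_time [2B, align 2] → 12
+4 pad (align 8)
@16: gid [72B, align 8] → 88
@88: pid [40B, align 8] → 128
@128: cpu [8B, align 8] → 136
@136: uid [8B, align 8] → 144
@144: refcount [4B, align 4] → 148
+4 tail pad (align 8)
size 152, align 8
array of 16: 16 × 152 = 2432

2432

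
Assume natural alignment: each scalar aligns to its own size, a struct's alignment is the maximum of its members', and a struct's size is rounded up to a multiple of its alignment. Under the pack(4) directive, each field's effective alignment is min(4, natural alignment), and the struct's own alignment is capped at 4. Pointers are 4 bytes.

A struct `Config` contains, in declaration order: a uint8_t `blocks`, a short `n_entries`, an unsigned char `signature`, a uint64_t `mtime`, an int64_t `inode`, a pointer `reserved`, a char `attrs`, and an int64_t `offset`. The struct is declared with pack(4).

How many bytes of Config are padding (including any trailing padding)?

7

@0: blocks [1B, align 1] → 1
+1 pad (align 2)
@2: n_entries [2B, align 2] → 4
@4: signature [1B, align 1] → 5
+3 pad (align 4)
@8: mtime [8B, align 4] → 16
@16: inode [8B, align 4] → 24
@24: reserved [4B, align 4] → 28
@28: attrs [1B, align 1] → 29
+3 pad (align 4)
@32: offset [8B, align 4] → 40
size 40, align 4
data bytes 33, size 40 → padding 7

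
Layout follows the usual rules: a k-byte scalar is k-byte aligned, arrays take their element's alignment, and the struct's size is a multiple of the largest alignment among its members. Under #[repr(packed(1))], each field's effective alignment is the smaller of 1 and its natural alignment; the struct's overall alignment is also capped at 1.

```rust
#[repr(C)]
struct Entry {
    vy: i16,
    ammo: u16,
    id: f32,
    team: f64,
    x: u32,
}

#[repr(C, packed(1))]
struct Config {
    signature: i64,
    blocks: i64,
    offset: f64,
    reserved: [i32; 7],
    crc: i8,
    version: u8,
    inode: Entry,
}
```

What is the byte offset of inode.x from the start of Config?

Entry: vy at 0 (size 2, align 2) → ends 2; ammo at 2 (size 2, align 2) → ends 4; id at 4 (size 4, align 4) → ends 8; team at 8 (size 8, align 8) → ends 16; x at 16 (size 4, align 4) → ends 20; tail pad 4 to reach multiple of 8; total 24 bytes, alignment 8
signature at 0 (size 8, align 1) → ends 8
blocks at 8 (size 8, align 1) → ends 16
offset at 16 (size 8, align 1) → ends 24
reserved at 24 (size 28, align 1) → ends 52
crc at 52 (size 1, align 1) → ends 53
version at 53 (size 1, align 1) → ends 54
inode at 54 (size 24, align 1) → ends 78
within Entry: x at 16
54 + 16 = 70

70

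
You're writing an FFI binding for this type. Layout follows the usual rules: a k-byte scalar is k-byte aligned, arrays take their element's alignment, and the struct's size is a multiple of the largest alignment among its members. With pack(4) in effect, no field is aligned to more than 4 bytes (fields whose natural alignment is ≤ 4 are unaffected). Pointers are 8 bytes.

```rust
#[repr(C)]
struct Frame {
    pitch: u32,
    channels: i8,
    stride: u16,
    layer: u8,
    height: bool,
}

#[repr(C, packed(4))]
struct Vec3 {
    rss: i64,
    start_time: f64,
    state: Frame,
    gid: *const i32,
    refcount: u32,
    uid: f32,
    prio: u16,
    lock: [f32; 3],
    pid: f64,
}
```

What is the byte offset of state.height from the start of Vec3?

25

Frame: 0..4  pitch  (4B, 4-aligned); 4..5  channels  (1B, 1-aligned); 5..6  -- padding (1B); 6..8  stride  (2B, 2-aligned); 8..9  layer  (1B, 1-aligned); 9..10  height  (1B, 1-aligned); 10..12  -- tail padding (2B); sizeof = 12, alignof = 4
0..8  rss  (8B, 4-aligned)
8..16  start_time  (8B, 4-aligned)
16..28  state  (12B, 4-aligned)
within Frame: height at 9
16 + 9 = 25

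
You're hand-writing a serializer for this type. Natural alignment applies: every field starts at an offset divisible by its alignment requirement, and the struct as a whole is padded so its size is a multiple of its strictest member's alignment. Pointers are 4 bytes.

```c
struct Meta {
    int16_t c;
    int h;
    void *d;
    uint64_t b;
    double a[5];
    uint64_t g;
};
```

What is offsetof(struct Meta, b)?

0..2  c  (2B, 2-aligned)
2..4  -- padding (2B)
4..8  h  (4B, 4-aligned)
8..12  d  (4B, 4-aligned)
12..16  -- padding (4B)
16..24  b  (8B, 8-aligned)

16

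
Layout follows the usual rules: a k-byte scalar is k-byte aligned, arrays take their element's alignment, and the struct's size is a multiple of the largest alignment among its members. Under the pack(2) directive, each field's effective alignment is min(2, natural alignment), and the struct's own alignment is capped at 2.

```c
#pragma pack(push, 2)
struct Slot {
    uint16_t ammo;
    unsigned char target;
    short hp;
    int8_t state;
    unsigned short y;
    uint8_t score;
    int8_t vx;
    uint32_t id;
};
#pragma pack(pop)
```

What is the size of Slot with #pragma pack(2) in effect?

ammo at 0 (size 2, align 2) → ends 2
target at 2 (size 1, align 1) → ends 3
pad 1 to align 2 for hp
hp at 4 (size 2, align 2) → ends 6
state at 6 (size 1, align 1) → ends 7
pad 1 to align 2 for y
y at 8 (size 2, align 2) → ends 10
score at 10 (size 1, align 1) → ends 11
vx at 11 (size 1, align 1) → ends 12
id at 12 (size 4, align 2) → ends 16
total 16 bytes, alignment 2

16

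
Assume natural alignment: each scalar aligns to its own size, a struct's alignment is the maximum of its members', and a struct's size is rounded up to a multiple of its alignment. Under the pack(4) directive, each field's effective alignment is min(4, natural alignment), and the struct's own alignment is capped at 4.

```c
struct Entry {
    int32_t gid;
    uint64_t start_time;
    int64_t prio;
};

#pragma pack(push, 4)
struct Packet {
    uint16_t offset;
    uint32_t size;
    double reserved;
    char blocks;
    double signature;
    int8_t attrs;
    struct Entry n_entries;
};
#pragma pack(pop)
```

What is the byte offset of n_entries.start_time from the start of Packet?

Entry: gid at 0 (size 4, align 4) → ends 4; pad 4 to align 8 for start_time; start_time at 8 (size 8, align 8) → ends 16; prio at 16 (size 8, align 8) → ends 24; total 24 bytes, alignment 8
offset at 0 (size 2, align 2) → ends 2
pad 2 to align 4 for size
size at 4 (size 4, align 4) → ends 8
reserved at 8 (size 8, align 4) → ends 16
blocks at 16 (size 1, align 1) → ends 17
pad 3 to align 4 for signature
signature at 20 (size 8, align 4) → ends 28
attrs at 28 (size 1, align 1) → ends 29
pad 3 to align 4 for n_entries
n_entries at 32 (size 24, align 4) → ends 56
within Entry: start_time at 8
32 + 8 = 40

40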